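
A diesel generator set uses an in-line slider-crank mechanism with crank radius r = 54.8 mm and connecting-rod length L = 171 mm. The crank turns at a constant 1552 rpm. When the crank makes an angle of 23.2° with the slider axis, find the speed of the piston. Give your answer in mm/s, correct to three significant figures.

ω = 2π·1552/60 = 162.5 rad/s
For an in-line slider-crank, x = r cosθ + √(L² − r² sin²θ), so v = −rω sinθ·[1 + r cosθ/√(L² − r² sin²θ)].
With r = 0.0548 m, L = 0.171 m, θ = 23.2°: √(L² − r² sin²θ) = 0.16963 m.
v = −0.0548·162.5·0.39394·[1 + 0.0548·0.91914/0.16963] = -4.5504 m/s.
|v| = 4.5504 m/s = 4550.4 mm/s.

4550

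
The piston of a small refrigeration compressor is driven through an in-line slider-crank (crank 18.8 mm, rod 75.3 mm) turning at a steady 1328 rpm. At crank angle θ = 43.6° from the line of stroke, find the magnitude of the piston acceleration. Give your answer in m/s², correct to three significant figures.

ω = 2π·1328/60 = 139.1 rad/s
x(θ) = r cosθ + √(L² − r² sin²θ); with ω constant, a = ω²·d²x/dθ².
d²x/dθ² = −r cosθ − r²(cos2θ)/√u − r⁴ sin²2θ/(4u^{3/2}),  u = L² − r² sin²θ = 0.005502 m².
Substituting r = 0.0188 m, L = 0.0753 m, θ = 43.6°: d²x/dθ² = -0.013924 m.
a = ω²·d²x/dθ² = (139.1)²·(-0.013924) = -269.28 m/s²;  |a| = 269.28 m/s².

269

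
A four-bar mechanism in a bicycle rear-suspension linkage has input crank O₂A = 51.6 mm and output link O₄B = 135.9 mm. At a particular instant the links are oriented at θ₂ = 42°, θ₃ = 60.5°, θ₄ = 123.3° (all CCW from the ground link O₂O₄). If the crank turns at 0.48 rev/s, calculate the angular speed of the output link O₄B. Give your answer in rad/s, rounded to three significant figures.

ω₂ = 3.016 rad/s (from 0.48 rev/s).
Differentiating the loop-closure r₂e^{iθ₂}+r₃e^{iθ₃}=r₁+r₄e^{iθ₄} gives r₂ω₂e^{iθ₂}+r₃ω₃e^{iθ₃}=r₄ω₄e^{iθ₄}.
Eliminating the other unknown: ω₄ = r₂ω₂ sin(θ₂−θ₃) / [r₄ sin(θ₄−θ₃)].
Numerator sine = -0.31730; denominator sine = +0.88942.
Result = 0.0516·3.016·(-0.31730) / (0.1359·(+0.88942)) = -0.40853 rad/s; magnitude 0.40853 rad/s.

0.409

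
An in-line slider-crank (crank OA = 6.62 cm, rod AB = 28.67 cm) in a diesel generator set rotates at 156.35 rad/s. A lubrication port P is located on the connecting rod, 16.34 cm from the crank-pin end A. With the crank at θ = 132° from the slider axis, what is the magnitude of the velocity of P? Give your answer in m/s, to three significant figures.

ω = 156.3 rad/s.  Crank-pin speed |V_A| = rω = 10.35 m/s, perpendicular to OA.
Rod angle: sinφ = −(r/L) sinθ ⇒ φ = -9.881°; ω_rod = −rω cosθ/√(L²−r²sin²θ) = +24.52 rad/s.
V_P = V_A + ω_rod × AP, with AP = 0.1634 m along the rod.
Components: V_Px = −rω sinθ − a·ω_rod·sinφ = -7.0043 m/s;  V_Py = rω cosθ + a·ω_rod·cosφ = -2.9785 m/s.
|V_P| = √(V_Px² + V_Py²) = 7.6113 m/s.

7.61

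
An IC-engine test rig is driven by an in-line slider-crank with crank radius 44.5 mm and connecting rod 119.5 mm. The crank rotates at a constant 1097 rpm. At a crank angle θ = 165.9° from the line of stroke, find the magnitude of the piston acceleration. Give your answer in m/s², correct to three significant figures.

374

ω = 2π·1097/60 = 114.9 rad/s
x(θ) = r cosθ + √(L² − r² sin²θ); with ω constant, a = ω²·d²x/dθ².
d²x/dθ² = −r cosθ − r²(cos2θ)/√u − r⁴ sin²2θ/(4u^{3/2}),  u = L² − r² sin²θ = 0.0141627 m².
Substituting r = 0.0445 m, L = 0.1195 m, θ = 165.9°: d²x/dθ² = +0.028365 m.
a = ω²·d²x/dθ² = (114.9)²·(+0.028365) = +374.33 m/s²;  |a| = 374.33 m/s².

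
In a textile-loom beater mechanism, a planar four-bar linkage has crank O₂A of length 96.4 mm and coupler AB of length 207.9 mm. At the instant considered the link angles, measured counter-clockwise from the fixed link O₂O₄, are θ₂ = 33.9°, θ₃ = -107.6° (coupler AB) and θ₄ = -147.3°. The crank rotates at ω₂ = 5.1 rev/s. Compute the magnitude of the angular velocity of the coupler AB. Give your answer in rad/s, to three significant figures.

ω₂ = 32.04 rad/s (from 5.1 rev/s).
Differentiating the loop-closure r₂e^{iθ₂}+r₃e^{iθ₃}=r₁+r₄e^{iθ₄} gives r₂ω₂e^{iθ₂}+r₃ω₃e^{iθ₃}=r₄ω₄e^{iθ₄}.
Eliminating the other unknown: ω₃ = r₂ω₂ sin(θ₄−θ₂) / [r₃ sin(θ₃−θ₄)].
Numerator sine = +0.02094; denominator sine = +0.63877.
Result = 0.0964·32.04·(+0.02094) / (0.2079·(+0.63877)) = +0.48714 rad/s; magnitude 0.48714 rad/s.

0.487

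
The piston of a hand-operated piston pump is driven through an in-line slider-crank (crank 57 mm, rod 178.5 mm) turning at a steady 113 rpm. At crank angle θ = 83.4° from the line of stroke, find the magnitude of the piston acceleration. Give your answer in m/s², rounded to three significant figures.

1.70

ω = 2π·113/60 = 11.83 rad/s
x(θ) = r cosθ + √(L² − r² sin²θ); with ω constant, a = ω²·d²x/dθ².
d²x/dθ² = −r cosθ − r²(cos2θ)/√u − r⁴ sin²2θ/(4u^{3/2}),  u = L² − r² sin²θ = 0.0286562 m².
Substituting r = 0.057 m, L = 0.1785 m, θ = 83.4°: d²x/dθ² = +0.012106 m.
a = ω²·d²x/dθ² = (11.83)²·(+0.012106) = +1.6952 m/s²;  |a| = 1.6952 m/s².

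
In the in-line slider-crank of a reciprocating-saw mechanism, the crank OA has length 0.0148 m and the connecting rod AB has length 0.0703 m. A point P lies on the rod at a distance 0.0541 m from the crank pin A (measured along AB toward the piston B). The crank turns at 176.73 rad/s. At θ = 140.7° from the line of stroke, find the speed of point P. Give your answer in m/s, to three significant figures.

1.52

ω = 176.7 rad/s.  Crank-pin speed |V_A| = rω = 2.6156 m/s, perpendicular to OA.
Rod angle: sinφ = −(r/L) sinθ ⇒ φ = -7.663°; ω_rod = −rω cosθ/√(L²−r²sin²θ) = +29.051 rad/s.
V_P = V_A + ω_rod × AP, with AP = 0.0541 m along the rod.
Components: V_Px = −rω sinθ − a·ω_rod·sinφ = -1.4471 m/s;  V_Py = rω cosθ + a·ω_rod·cosφ = -0.46643 m/s.
|V_P| = √(V_Px² + V_Py²) = 1.5204 m/s.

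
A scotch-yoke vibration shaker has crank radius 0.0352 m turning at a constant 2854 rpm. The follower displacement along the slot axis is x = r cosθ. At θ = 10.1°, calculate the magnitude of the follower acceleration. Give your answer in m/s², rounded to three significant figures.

ω = 298.9 rad/s (from 2854 rpm).
x = r cosθ ⇒ ẍ = −rω² cosθ (ω constant).
|a| = rω²|cosθ| = 0.0352·(298.9)²·|cos 10.1°| = 3095.5 m/s².

3100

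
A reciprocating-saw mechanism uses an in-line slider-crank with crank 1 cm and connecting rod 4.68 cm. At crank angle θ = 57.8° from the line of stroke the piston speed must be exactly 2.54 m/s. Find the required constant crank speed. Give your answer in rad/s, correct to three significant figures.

269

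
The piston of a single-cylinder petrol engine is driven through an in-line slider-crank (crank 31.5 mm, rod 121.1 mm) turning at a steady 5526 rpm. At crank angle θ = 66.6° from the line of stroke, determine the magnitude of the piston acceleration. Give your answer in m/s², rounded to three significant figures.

2280

ω = 2π·5526/60 = 578.7 rad/s
x(θ) = r cosθ + √(L² − r² sin²θ); with ω constant, a = ω²·d²x/dθ².
d²x/dθ² = −r cosθ − r²(cos2θ)/√u − r⁴ sin²2θ/(4u^{3/2}),  u = L² − r² sin²θ = 0.0138295 m².
Substituting r = 0.0315 m, L = 0.1211 m, θ = 66.6°: d²x/dθ² = -0.0068147 m.
a = ω²·d²x/dθ² = (578.7)²·(-0.0068147) = -2282 m/s²;  |a| = 2282 m/s².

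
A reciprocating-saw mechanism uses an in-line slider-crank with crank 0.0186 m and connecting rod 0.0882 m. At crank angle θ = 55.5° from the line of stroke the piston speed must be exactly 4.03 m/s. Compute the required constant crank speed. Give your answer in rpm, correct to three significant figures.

For an in-line slider-crank, |v_piston| = rω|sinθ|·[1 + r cosθ/√(L² − r² sin²θ)].
With r = 0.0186 m, L = 0.0882 m, θ = 55.5°: the bracketed kinematic factor |dx/dθ| = 0.017188 m.
ω = v/|dx/dθ| = 4.03/0.017188 = 234.47 rad/s.
N = 60ω/(2π) = 2239 rpm.

2240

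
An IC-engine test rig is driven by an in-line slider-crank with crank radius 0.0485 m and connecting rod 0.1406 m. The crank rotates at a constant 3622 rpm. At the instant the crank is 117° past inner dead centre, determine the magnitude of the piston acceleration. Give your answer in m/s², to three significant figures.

4600

ω = 2π·3622/60 = 379.3 rad/s
x(θ) = r cosθ + √(L² − r² sin²θ); with ω constant, a = ω²·d²x/dθ².
d²x/dθ² = −r cosθ − r²(cos2θ)/√u − r⁴ sin²2θ/(4u^{3/2}),  u = L² − r² sin²θ = 0.0179009 m².
Substituting r = 0.0485 m, L = 0.1406 m, θ = 117°: d²x/dθ² = +0.031974 m.
a = ω²·d²x/dθ² = (379.3)²·(+0.031974) = +4600 m/s²;  |a| = 4600 m/s².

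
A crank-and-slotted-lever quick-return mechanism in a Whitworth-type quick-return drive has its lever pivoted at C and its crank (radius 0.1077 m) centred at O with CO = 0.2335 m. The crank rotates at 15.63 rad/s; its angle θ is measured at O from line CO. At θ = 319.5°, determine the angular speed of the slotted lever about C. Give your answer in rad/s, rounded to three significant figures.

4.60

ω = 15.63 rad/s
Crank pin A relative to C: A = (d + r cosθ, r sinθ); lever angle φ = atan2(r sinθ, d + r cosθ).
Differentiating tanφ: φ̇ = rω(d cosθ + r)/(d² + r² + 2dr cosθ).
d² + r² + 2dr cosθ = |CA|² = 0.104367 m²;  d cosθ + r = +0.28525 m.
|ω_lever| = |0.1077·15.63·+0.28525| / 0.104367 = 4.6009 rad/s.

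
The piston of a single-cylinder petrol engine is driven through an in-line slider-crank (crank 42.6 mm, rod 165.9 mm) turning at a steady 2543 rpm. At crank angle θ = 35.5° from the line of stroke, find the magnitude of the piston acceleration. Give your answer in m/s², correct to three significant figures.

2730

ω = 2π·2543/60 = 266.3 rad/s
x(θ) = r cosθ + √(L² − r² sin²θ); with ω constant, a = ω²·d²x/dθ².
d²x/dθ² = −r cosθ − r²(cos2θ)/√u − r⁴ sin²2θ/(4u^{3/2}),  u = L² − r² sin²θ = 0.0269108 m².
Substituting r = 0.0426 m, L = 0.1659 m, θ = 35.5°: d²x/dθ² = -0.03845 m.
a = ω²·d²x/dθ² = (266.3)²·(-0.03845) = -2726.7 m/s²;  |a| = 2726.7 m/s².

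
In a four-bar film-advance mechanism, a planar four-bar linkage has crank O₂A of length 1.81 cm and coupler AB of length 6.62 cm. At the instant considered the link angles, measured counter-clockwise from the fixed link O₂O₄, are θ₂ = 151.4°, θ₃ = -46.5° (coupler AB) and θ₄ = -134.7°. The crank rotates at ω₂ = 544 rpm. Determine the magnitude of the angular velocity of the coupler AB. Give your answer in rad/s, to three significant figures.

15.0

ω₂ = 56.97 rad/s (from 544 rpm).
Differentiating the loop-closure r₂e^{iθ₂}+r₃e^{iθ₃}=r₁+r₄e^{iθ₄} gives r₂ω₂e^{iθ₂}+r₃ω₃e^{iθ₃}=r₄ω₄e^{iθ₄}.
Eliminating the other unknown: ω₃ = r₂ω₂ sin(θ₄−θ₂) / [r₃ sin(θ₃−θ₄)].
Numerator sine = +0.96078; denominator sine = +0.99951.
Result = 0.0181·56.97·(+0.96078) / (0.0662·(+0.99951)) = +14.972 rad/s; magnitude 14.972 rad/s.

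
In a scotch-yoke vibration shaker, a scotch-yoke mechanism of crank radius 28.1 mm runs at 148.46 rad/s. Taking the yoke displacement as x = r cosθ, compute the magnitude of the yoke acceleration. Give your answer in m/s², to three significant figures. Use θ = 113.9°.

ω = 148.5 rad/s
x = r cosθ ⇒ ẍ = −rω² cosθ (ω constant).
|a| = rω²|cosθ| = 0.0281·(148.5)²·|cos 113.9°| = 250.92 m/s².

251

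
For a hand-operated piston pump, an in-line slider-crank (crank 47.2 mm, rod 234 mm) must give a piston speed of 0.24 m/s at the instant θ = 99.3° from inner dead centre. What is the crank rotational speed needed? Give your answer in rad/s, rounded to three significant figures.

For an in-line slider-crank, |v_piston| = rω|sinθ|·[1 + r cosθ/√(L² − r² sin²θ)].
With r = 0.0472 m, L = 0.234 m, θ = 99.3°: the bracketed kinematic factor |dx/dθ| = 0.04503 m.
ω = v/|dx/dθ| = 0.24/0.04503 = 5.3298 rad/s.

5.33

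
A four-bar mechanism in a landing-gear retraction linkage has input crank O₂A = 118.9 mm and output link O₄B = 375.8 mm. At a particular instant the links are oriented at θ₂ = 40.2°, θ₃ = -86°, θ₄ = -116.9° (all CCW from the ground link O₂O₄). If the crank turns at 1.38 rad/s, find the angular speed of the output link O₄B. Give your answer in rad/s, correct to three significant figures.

ω₂ = 1.38 rad/s
Differentiating the loop-closure r₂e^{iθ₂}+r₃e^{iθ₃}=r₁+r₄e^{iθ₄} gives r₂ω₂e^{iθ₂}+r₃ω₃e^{iθ₃}=r₄ω₄e^{iθ₄}.
Eliminating the other unknown: ω₄ = r₂ω₂ sin(θ₂−θ₃) / [r₄ sin(θ₄−θ₃)].
Numerator sine = +0.80696; denominator sine = -0.51354.
Result = 0.1189·1.38·(+0.80696) / (0.3758·(-0.51354)) = -0.68609 rad/s; magnitude 0.68609 rad/s.

0.686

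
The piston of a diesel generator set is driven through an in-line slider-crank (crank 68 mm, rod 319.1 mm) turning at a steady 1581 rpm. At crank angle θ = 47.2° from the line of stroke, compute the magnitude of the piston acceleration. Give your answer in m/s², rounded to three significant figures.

ω = 2π·1581/60 = 165.6 rad/s
x(θ) = r cosθ + √(L² − r² sin²θ); with ω constant, a = ω²·d²x/dθ².
d²x/dθ² = −r cosθ − r²(cos2θ)/√u − r⁴ sin²2θ/(4u^{3/2}),  u = L² − r² sin²θ = 0.0993354 m².
Substituting r = 0.068 m, L = 0.3191 m, θ = 47.2°: d²x/dθ² = -0.045246 m.
a = ω²·d²x/dθ² = (165.6)²·(-0.045246) = -1240.2 m/s²;  |a| = 1240.2 m/s².

1240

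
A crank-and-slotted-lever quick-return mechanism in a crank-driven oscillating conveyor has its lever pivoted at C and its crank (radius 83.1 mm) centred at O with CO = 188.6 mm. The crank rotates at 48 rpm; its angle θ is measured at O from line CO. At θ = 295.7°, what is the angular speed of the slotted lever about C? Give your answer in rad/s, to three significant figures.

1.23

ω = 5.027 rad/s (from 48 rpm).
Crank pin A relative to C: A = (d + r cosθ, r sinθ); lever angle φ = atan2(r sinθ, d + r cosθ).
Differentiating tanφ: φ̇ = rω(d cosθ + r)/(d² + r² + 2dr cosθ).
d² + r² + 2dr cosθ = |CA|² = 0.0560688 m²;  d cosθ + r = +0.16489 m.
|ω_lever| = |0.0831·5.027·+0.16489| / 0.0560688 = 1.2284 rad/s.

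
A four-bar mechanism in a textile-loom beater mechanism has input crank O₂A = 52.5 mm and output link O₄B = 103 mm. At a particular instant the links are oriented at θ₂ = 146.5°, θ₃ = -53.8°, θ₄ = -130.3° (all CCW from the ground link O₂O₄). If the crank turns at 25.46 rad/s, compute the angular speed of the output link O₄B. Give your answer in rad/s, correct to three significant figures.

4.63

ω₂ = 25.46 rad/s
Differentiating the loop-closure r₂e^{iθ₂}+r₃e^{iθ₃}=r₁+r₄e^{iθ₄} gives r₂ω₂e^{iθ₂}+r₃ω₃e^{iθ₃}=r₄ω₄e^{iθ₄}.
Eliminating the other unknown: ω₄ = r₂ω₂ sin(θ₂−θ₃) / [r₄ sin(θ₄−θ₃)].
Numerator sine = -0.34694; denominator sine = -0.97237.
Result = 0.0525·25.46·(-0.34694) / (0.103·(-0.97237)) = +4.6302 rad/s; magnitude 4.6302 rad/s.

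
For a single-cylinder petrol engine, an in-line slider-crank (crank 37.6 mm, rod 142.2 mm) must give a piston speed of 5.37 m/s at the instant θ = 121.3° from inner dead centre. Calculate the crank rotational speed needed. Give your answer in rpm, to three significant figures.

1860

For an in-line slider-crank, |v_piston| = rω|sinθ|·[1 + r cosθ/√(L² − r² sin²θ)].
With r = 0.0376 m, L = 0.1422 m, θ = 121.3°: the bracketed kinematic factor |dx/dθ| = 0.027597 m.
ω = v/|dx/dθ| = 5.37/0.027597 = 194.59 rad/s.
N = 60ω/(2π) = 1858.2 rpm.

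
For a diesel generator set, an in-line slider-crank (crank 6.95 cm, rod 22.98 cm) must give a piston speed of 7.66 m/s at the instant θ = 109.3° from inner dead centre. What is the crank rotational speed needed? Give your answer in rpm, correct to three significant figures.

For an in-line slider-crank, |v_piston| = rω|sinθ|·[1 + r cosθ/√(L² − r² sin²θ)].
With r = 0.0695 m, L = 0.2298 m, θ = 109.3°: the bracketed kinematic factor |dx/dθ| = 0.058753 m.
ω = v/|dx/dθ| = 7.66/0.058753 = 130.38 rad/s.
N = 60ω/(2π) = 1245 rpm.

1250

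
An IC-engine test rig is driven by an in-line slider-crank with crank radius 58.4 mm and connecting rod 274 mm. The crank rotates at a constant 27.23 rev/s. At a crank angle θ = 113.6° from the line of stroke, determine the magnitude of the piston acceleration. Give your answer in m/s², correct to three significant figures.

934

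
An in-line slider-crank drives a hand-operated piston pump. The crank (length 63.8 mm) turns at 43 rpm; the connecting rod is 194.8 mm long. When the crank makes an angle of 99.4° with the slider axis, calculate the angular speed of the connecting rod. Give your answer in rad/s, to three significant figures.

0.255

ω = 4.503 rad/s (converted from 43 rpm).
The rod makes angle φ with the slider axis where L sinφ = r sinθ; differentiating, L cosφ·φ̇ = r ω cosθ.
L cosφ = √(L² − r² sin²θ) = 0.18435 m.
|ω_rod| = r ω |cosθ| / √(L² − r² sin²θ) = 0.0638·4.503·0.16333/0.18435 = 0.25452 rad/s.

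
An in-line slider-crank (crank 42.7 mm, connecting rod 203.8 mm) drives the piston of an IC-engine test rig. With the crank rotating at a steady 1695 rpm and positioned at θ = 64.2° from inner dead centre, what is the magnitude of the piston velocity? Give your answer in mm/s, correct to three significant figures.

7460

ω = 2π·1695/60 = 177.5 rad/s
For an in-line slider-crank, x = r cosθ + √(L² − r² sin²θ), so v = −rω sinθ·[1 + r cosθ/√(L² − r² sin²θ)].
With r = 0.0427 m, L = 0.2038 m, θ = 64.2°: √(L² − r² sin²θ) = 0.20014 m.
v = −0.0427·177.5·0.90032·[1 + 0.0427·0.43523/0.20014] = -7.4574 m/s.
|v| = 7.4574 m/s = 7457.4 mm/s.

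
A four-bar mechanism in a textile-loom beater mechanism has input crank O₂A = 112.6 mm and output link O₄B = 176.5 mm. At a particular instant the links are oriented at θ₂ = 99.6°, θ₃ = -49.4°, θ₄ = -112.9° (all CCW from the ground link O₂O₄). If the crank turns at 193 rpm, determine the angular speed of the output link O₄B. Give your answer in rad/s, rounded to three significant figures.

7.42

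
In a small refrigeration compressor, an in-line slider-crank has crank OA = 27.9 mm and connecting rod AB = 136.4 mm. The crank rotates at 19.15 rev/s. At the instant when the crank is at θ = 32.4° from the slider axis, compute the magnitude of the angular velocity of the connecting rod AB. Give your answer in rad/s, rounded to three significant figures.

ω = 120.3 rad/s (converted from 19.15 rev/s).
The rod makes angle φ with the slider axis where L sinφ = r sinθ; differentiating, L cosφ·φ̇ = r ω cosθ.
L cosφ = √(L² − r² sin²θ) = 0.13558 m.
|ω_rod| = r ω |cosθ| / √(L² − r² sin²θ) = 0.0279·120.3·0.84433/0.13558 = 20.906 rad/s.

20.9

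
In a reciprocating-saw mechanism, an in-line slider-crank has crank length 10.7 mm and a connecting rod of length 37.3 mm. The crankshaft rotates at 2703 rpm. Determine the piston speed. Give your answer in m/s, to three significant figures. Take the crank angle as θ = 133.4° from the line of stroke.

1.76

ω = 2π·2703/60 = 283.1 rad/s
For an in-line slider-crank, x = r cosθ + √(L² − r² sin²θ), so v = −rω sinθ·[1 + r cosθ/√(L² − r² sin²θ)].
With r = 0.0107 m, L = 0.0373 m, θ = 133.4°: √(L² − r² sin²θ) = 0.036481 m.
v = −0.0107·283.1·0.72657·[1 + 0.0107·-0.68709/0.036481] = -1.7571 m/s.
|v| = 1.7571 m/s.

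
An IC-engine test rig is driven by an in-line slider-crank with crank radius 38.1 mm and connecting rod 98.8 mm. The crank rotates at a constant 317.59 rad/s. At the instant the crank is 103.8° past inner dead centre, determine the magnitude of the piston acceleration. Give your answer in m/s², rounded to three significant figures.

2320

ω = 317.6 rad/s
x(θ) = r cosθ + √(L² − r² sin²θ); with ω constant, a = ω²·d²x/dθ².
d²x/dθ² = −r cosθ − r²(cos2θ)/√u − r⁴ sin²2θ/(4u^{3/2}),  u = L² − r² sin²θ = 0.00839242 m².
Substituting r = 0.0381 m, L = 0.0988 m, θ = 103.8°: d²x/dθ² = +0.022983 m.
a = ω²·d²x/dθ² = (317.6)²·(+0.022983) = +2318.2 m/s²;  |a| = 2318.2 m/s².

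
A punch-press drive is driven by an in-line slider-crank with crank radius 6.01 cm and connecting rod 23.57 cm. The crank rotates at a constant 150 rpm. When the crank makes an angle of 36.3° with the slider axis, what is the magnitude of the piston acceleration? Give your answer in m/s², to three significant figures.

ω = 2π·150/60 = 15.71 rad/s
x(θ) = r cosθ + √(L² − r² sin²θ); with ω constant, a = ω²·d²x/dθ².
d²x/dθ² = −r cosθ − r²(cos2θ)/√u − r⁴ sin²2θ/(4u^{3/2}),  u = L² − r² sin²θ = 0.0542886 m².
Substituting r = 0.0601 m, L = 0.2357 m, θ = 36.3°: d²x/dθ² = -0.053307 m.
a = ω²·d²x/dθ² = (15.71)²·(-0.053307) = -13.153 m/s²;  |a| = 13.153 m/s².

13.2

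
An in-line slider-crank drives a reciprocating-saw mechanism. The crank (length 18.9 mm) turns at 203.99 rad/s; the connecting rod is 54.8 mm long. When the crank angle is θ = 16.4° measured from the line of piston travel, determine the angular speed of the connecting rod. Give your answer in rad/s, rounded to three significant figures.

67.8

ω = 204 rad/s
The rod makes angle φ with the slider axis where L sinφ = r sinθ; differentiating, L cosφ·φ̇ = r ω cosθ.
L cosφ = √(L² − r² sin²θ) = 0.05454 m.
|ω_rod| = r ω |cosθ| / √(L² − r² sin²θ) = 0.0189·204·0.95931/0.05454 = 67.814 rad/s.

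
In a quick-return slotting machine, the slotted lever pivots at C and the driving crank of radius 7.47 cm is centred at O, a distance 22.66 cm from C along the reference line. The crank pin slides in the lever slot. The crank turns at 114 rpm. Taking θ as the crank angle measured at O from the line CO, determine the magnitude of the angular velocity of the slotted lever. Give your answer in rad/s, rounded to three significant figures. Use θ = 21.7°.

ω = 11.94 rad/s (from 114 rpm).
Crank pin A relative to C: A = (d + r cosθ, r sinθ); lever angle φ = atan2(r sinθ, d + r cosθ).
Differentiating tanφ: φ̇ = rω(d cosθ + r)/(d² + r² + 2dr cosθ).
d² + r² + 2dr cosθ = |CA|² = 0.0883825 m²;  d cosθ + r = +0.28524 m.
|ω_lever| = |0.0747·11.94·+0.28524| / 0.0883825 = 2.8781 rad/s.

2.88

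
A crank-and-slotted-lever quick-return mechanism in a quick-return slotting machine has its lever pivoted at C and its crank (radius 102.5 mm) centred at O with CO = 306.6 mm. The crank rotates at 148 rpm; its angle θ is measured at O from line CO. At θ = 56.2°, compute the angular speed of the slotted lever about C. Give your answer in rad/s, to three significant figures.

3.11

ω = 15.5 rad/s (from 148 rpm).
Crank pin A relative to C: A = (d + r cosθ, r sinθ); lever angle φ = atan2(r sinθ, d + r cosθ).
Differentiating tanφ: φ̇ = rω(d cosθ + r)/(d² + r² + 2dr cosθ).
d² + r² + 2dr cosθ = |CA|² = 0.139475 m²;  d cosθ + r = +0.27306 m.
|ω_lever| = |0.1025·15.5·+0.27306| / 0.139475 = 3.1101 rad/s.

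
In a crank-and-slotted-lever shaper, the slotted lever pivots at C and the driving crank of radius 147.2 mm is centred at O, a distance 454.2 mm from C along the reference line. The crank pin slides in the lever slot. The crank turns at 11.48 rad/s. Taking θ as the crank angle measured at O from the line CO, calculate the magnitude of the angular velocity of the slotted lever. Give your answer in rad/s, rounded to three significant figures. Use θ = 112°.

0.218

ω = 11.48 rad/s
Crank pin A relative to C: A = (d + r cosθ, r sinθ); lever angle φ = atan2(r sinθ, d + r cosθ).
Differentiating tanφ: φ̇ = rω(d cosθ + r)/(d² + r² + 2dr cosθ).
d² + r² + 2dr cosθ = |CA|² = 0.177874 m²;  d cosθ + r = -0.022946 m.
|ω_lever| = |0.1472·11.48·-0.022946| / 0.177874 = 0.218 rad/s.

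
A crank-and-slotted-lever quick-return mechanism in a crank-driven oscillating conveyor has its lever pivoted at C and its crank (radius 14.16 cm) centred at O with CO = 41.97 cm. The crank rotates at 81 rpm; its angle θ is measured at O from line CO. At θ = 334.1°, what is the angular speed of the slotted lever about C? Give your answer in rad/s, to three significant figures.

ω = 8.482 rad/s (from 81 rpm).
Crank pin A relative to C: A = (d + r cosθ, r sinθ); lever angle φ = atan2(r sinθ, d + r cosθ).
Differentiating tanφ: φ̇ = rω(d cosθ + r)/(d² + r² + 2dr cosθ).
d² + r² + 2dr cosθ = |CA|² = 0.303119 m²;  d cosθ + r = +0.51914 m.
|ω_lever| = |0.1416·8.482·+0.51914| / 0.303119 = 2.0571 rad/s.

2.06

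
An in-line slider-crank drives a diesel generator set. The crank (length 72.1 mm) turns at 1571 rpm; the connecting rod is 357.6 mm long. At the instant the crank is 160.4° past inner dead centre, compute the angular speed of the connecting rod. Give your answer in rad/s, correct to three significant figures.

31.3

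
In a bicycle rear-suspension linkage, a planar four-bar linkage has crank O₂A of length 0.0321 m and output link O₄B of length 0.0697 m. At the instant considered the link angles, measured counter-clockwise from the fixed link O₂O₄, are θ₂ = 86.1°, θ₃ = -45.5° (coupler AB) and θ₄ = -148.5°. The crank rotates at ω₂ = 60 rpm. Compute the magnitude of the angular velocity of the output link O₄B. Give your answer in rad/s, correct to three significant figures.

ω₂ = 6.283 rad/s (from 60 rpm).
Differentiating the loop-closure r₂e^{iθ₂}+r₃e^{iθ₃}=r₁+r₄e^{iθ₄} gives r₂ω₂e^{iθ₂}+r₃ω₃e^{iθ₃}=r₄ω₄e^{iθ₄}.
Eliminating the other unknown: ω₄ = r₂ω₂ sin(θ₂−θ₃) / [r₄ sin(θ₄−θ₃)].
Numerator sine = +0.74780; denominator sine = -0.97437.
Result = 0.0321·6.283·(+0.74780) / (0.0697·(-0.97437)) = -2.2208 rad/s; magnitude 2.2208 rad/s.

2.22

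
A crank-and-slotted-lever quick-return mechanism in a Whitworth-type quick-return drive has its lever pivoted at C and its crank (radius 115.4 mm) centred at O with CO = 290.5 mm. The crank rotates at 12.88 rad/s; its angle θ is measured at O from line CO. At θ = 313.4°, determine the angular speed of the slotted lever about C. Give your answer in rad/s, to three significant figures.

3.26

ω = 12.88 rad/s
Crank pin A relative to C: A = (d + r cosθ, r sinθ); lever angle φ = atan2(r sinθ, d + r cosθ).
Differentiating tanφ: φ̇ = rω(d cosθ + r)/(d² + r² + 2dr cosθ).
d² + r² + 2dr cosθ = |CA|² = 0.143775 m²;  d cosθ + r = +0.315 m.
|ω_lever| = |0.1154·12.88·+0.315| / 0.143775 = 3.2565 rad/s.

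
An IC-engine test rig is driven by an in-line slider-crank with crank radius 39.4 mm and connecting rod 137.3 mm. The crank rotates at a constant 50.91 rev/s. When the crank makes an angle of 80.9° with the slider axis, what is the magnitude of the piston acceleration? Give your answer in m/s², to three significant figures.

506

ω = 2π·50.9 = 319.9 rad/s
x(θ) = r cosθ + √(L² − r² sin²θ); with ω constant, a = ω²·d²x/dθ².
d²x/dθ² = −r cosθ − r²(cos2θ)/√u − r⁴ sin²2θ/(4u^{3/2}),  u = L² − r² sin²θ = 0.0173378 m².
Substituting r = 0.0394 m, L = 0.1373 m, θ = 80.9°: d²x/dθ² = +0.0049425 m.
a = ω²·d²x/dθ² = (319.9)²·(+0.0049425) = +505.73 m/s²;  |a| = 505.73 m/s².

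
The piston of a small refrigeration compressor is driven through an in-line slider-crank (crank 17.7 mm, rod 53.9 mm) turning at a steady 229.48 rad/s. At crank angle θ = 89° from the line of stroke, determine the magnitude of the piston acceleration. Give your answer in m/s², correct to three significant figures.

ω = 229.5 rad/s
x(θ) = r cosθ + √(L² − r² sin²θ); with ω constant, a = ω²·d²x/dθ².
d²x/dθ² = −r cosθ − r²(cos2θ)/√u − r⁴ sin²2θ/(4u^{3/2}),  u = L² − r² sin²θ = 0.00259202 m².
Substituting r = 0.0177 m, L = 0.0539 m, θ = 89°: d²x/dθ² = +0.0058407 m.
a = ω²·d²x/dθ² = (229.5)²·(+0.0058407) = +307.58 m/s²;  |a| = 307.58 m/s².

308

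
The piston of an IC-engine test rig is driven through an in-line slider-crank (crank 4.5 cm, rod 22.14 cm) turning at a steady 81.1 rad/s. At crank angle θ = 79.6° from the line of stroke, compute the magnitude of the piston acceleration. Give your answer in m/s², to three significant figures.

ω = 81.1 rad/s
x(θ) = r cosθ + √(L² − r² sin²θ); with ω constant, a = ω²·d²x/dθ².
d²x/dθ² = −r cosθ − r²(cos2θ)/√u − r⁴ sin²2θ/(4u^{3/2}),  u = L² − r² sin²θ = 0.0470589 m².
Substituting r = 0.045 m, L = 0.2214 m, θ = 79.6°: d²x/dθ² = +0.00059036 m.
a = ω²·d²x/dθ² = (81.1)²·(+0.00059036) = +3.8829 m/s²;  |a| = 3.8829 m/s².

3.88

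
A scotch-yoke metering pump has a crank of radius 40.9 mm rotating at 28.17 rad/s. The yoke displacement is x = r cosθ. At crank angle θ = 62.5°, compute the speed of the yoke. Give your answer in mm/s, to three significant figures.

ω = 28.17 rad/s
x = r cosθ ⇒ ẋ = −rω sinθ.
|v| = rω|sinθ| = 0.0409·28.17·|sin 62.5°| = 1.022 m/s = 1022 mm/s.

1020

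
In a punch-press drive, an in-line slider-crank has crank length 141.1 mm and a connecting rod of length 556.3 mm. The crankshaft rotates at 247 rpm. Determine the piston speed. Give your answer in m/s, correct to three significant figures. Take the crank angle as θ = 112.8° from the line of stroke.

ω = 2π·247/60 = 25.87 rad/s
For an in-line slider-crank, x = r cosθ + √(L² − r² sin²θ), so v = −rω sinθ·[1 + r cosθ/√(L² − r² sin²θ)].
With r = 0.1411 m, L = 0.5563 m, θ = 112.8°: √(L² − r² sin²θ) = 0.54088 m.
v = −0.1411·25.87·0.92186·[1 + 0.1411·-0.38752/0.54088] = -3.0244 m/s.
|v| = 3.0244 m/s.

3.02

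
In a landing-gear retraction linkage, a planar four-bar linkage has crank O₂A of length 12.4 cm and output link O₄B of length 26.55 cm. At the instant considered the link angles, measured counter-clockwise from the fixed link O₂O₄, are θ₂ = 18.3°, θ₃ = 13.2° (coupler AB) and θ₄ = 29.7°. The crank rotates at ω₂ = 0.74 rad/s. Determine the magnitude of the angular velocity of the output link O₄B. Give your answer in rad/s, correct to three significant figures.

ω₂ = 0.74 rad/s
Differentiating the loop-closure r₂e^{iθ₂}+r₃e^{iθ₃}=r₁+r₄e^{iθ₄} gives r₂ω₂e^{iθ₂}+r₃ω₃e^{iθ₃}=r₄ω₄e^{iθ₄}.
Eliminating the other unknown: ω₄ = r₂ω₂ sin(θ₂−θ₃) / [r₄ sin(θ₄−θ₃)].
Numerator sine = +0.08889; denominator sine = +0.28402.
Result = 0.124·0.74·(+0.08889) / (0.2655·(+0.28402)) = +0.10817 rad/s; magnitude 0.10817 rad/s.

0.108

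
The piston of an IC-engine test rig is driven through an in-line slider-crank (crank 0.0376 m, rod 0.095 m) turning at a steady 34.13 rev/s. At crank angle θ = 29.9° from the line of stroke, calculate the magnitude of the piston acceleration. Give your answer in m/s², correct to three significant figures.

1870

ω = 2π·34.1 = 214.4 rad/s
x(θ) = r cosθ + √(L² − r² sin²θ); with ω constant, a = ω²·d²x/dθ².
d²x/dθ² = −r cosθ − r²(cos2θ)/√u − r⁴ sin²2θ/(4u^{3/2}),  u = L² − r² sin²θ = 0.00867369 m².
Substituting r = 0.0376 m, L = 0.095 m, θ = 29.9°: d²x/dθ² = -0.040693 m.
a = ω²·d²x/dθ² = (214.4)²·(-0.040693) = -1871.3 m/s²;  |a| = 1871.3 m/s².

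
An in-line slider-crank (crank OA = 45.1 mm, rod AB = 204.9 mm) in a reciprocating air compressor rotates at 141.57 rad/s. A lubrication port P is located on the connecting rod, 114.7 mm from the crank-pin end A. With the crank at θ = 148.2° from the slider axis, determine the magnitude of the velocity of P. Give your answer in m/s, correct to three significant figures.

ω = 141.6 rad/s.  Crank-pin speed |V_A| = rω = 6.3848 m/s, perpendicular to OA.
Rod angle: sinφ = −(r/L) sinθ ⇒ φ = -6.661°; ω_rod = −rω cosθ/√(L²−r²sin²θ) = +26.663 rad/s.
V_P = V_A + ω_rod × AP, with AP = 0.1147 m along the rod.
Components: V_Px = −rω sinθ − a·ω_rod·sinφ = -3.0098 m/s;  V_Py = rω cosθ + a·ω_rod·cosφ = -2.3888 m/s.
|V_P| = √(V_Px² + V_Py²) = 3.8425 m/s.

3.84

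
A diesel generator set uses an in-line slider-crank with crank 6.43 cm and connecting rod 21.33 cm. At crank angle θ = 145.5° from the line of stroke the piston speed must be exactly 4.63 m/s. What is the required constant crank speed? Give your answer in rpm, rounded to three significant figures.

1620

For an in-line slider-crank, |v_piston| = rω|sinθ|·[1 + r cosθ/√(L² − r² sin²θ)].
With r = 0.0643 m, L = 0.2133 m, θ = 145.5°: the bracketed kinematic factor |dx/dθ| = 0.027237 m.
ω = v/|dx/dθ| = 4.63/0.027237 = 169.99 rad/s.
N = 60ω/(2π) = 1623.3 rpm.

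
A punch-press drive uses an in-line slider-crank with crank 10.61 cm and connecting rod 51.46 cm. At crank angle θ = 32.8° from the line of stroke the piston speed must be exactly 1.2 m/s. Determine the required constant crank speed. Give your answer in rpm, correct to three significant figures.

170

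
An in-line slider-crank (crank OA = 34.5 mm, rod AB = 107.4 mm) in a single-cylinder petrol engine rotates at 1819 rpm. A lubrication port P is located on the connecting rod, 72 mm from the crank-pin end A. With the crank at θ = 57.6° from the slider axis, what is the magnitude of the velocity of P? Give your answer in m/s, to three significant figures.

ω = 190.5 rad/s.  Crank-pin speed |V_A| = rω = 6.5717 m/s, perpendicular to OA.
Rod angle: sinφ = −(r/L) sinθ ⇒ φ = -15.737°; ω_rod = −rω cosθ/√(L²−r²sin²θ) = -34.064 rad/s.
V_P = V_A + ω_rod × AP, with AP = 0.072 m along the rod.
Components: V_Px = −rω sinθ − a·ω_rod·sinφ = -6.2139 m/s;  V_Py = rω cosθ + a·ω_rod·cosφ = +1.1607 m/s.
|V_P| = √(V_Px² + V_Py²) = 6.3214 m/s.

6.32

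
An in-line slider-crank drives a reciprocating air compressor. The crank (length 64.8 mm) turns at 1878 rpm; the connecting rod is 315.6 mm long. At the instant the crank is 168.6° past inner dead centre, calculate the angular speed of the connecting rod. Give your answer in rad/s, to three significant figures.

39.6

ω = 196.7 rad/s (converted from 1878 rpm).
The rod makes angle φ with the slider axis where L sinφ = r sinθ; differentiating, L cosφ·φ̇ = r ω cosθ.
L cosφ = √(L² − r² sin²θ) = 0.31534 m.
|ω_rod| = r ω |cosθ| / √(L² − r² sin²θ) = 0.0648·196.7·0.98027/0.31534 = 39.616 rad/s.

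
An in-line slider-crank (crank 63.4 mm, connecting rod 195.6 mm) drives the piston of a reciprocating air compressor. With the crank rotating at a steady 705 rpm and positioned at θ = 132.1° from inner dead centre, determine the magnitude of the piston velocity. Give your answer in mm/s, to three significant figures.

2700

ω = 2π·705/60 = 73.83 rad/s
For an in-line slider-crank, x = r cosθ + √(L² − r² sin²θ), so v = −rω sinθ·[1 + r cosθ/√(L² − r² sin²θ)].
With r = 0.0634 m, L = 0.1956 m, θ = 132.1°: √(L² − r² sin²θ) = 0.18986 m.
v = −0.0634·73.83·0.74198·[1 + 0.0634·-0.67043/0.18986] = -2.6954 m/s.
|v| = 2.6954 m/s = 2695.4 mm/s.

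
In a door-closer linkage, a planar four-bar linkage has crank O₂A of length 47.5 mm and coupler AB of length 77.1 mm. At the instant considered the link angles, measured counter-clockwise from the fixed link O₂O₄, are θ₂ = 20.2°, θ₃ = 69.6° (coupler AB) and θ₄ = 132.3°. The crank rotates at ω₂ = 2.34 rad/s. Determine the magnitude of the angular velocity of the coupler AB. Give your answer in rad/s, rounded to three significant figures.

ω₂ = 2.34 rad/s
Differentiating the loop-closure r₂e^{iθ₂}+r₃e^{iθ₃}=r₁+r₄e^{iθ₄} gives r₂ω₂e^{iθ₂}+r₃ω₃e^{iθ₃}=r₄ω₄e^{iθ₄}.
Eliminating the other unknown: ω₃ = r₂ω₂ sin(θ₄−θ₂) / [r₃ sin(θ₃−θ₄)].
Numerator sine = +0.92653; denominator sine = -0.88862.
Result = 0.0475·2.34·(+0.92653) / (0.0771·(-0.88862)) = -1.5031 rad/s; magnitude 1.5031 rad/s.

1.50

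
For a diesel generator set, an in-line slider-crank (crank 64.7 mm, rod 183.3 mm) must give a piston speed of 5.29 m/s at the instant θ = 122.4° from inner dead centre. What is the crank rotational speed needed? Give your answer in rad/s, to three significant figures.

121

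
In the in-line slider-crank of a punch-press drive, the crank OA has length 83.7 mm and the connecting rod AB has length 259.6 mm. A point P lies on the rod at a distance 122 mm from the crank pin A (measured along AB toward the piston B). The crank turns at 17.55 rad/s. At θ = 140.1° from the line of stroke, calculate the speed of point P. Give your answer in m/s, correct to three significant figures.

1.02

ω = 17.55 rad/s.  Crank-pin speed |V_A| = rω = 1.4689 m/s, perpendicular to OA.
Rod angle: sinφ = −(r/L) sinθ ⇒ φ = -11.936°; ω_rod = −rω cosθ/√(L²−r²sin²θ) = +4.4369 rad/s.
V_P = V_A + ω_rod × AP, with AP = 0.122 m along the rod.
Components: V_Px = −rω sinθ − a·ω_rod·sinφ = -0.8303 m/s;  V_Py = rω cosθ + a·ω_rod·cosφ = -0.59732 m/s.
|V_P| = √(V_Px² + V_Py²) = 1.0228 m/s.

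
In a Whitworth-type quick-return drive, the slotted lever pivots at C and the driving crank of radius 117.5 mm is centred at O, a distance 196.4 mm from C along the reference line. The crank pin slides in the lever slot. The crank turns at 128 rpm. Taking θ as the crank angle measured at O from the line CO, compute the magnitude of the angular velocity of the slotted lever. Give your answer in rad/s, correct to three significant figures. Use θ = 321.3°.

4.82

ω = 13.4 rad/s (from 128 rpm).
Crank pin A relative to C: A = (d + r cosθ, r sinθ); lever angle φ = atan2(r sinθ, d + r cosθ).
Differentiating tanφ: φ̇ = rω(d cosθ + r)/(d² + r² + 2dr cosθ).
d² + r² + 2dr cosθ = |CA|² = 0.0883992 m²;  d cosθ + r = +0.27078 m.
|ω_lever| = |0.1175·13.4·+0.27078| / 0.0883992 = 4.8244 rad/s.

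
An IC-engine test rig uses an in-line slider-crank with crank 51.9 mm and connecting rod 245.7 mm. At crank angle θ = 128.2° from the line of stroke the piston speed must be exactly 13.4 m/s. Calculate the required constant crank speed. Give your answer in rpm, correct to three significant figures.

3620

For an in-line slider-crank, |v_piston| = rω|sinθ|·[1 + r cosθ/√(L² − r² sin²θ)].
With r = 0.0519 m, L = 0.2457 m, θ = 128.2°: the bracketed kinematic factor |dx/dθ| = 0.035383 m.
ω = v/|dx/dθ| = 13.4/0.035383 = 378.71 rad/s.
N = 60ω/(2π) = 3616.4 rpm.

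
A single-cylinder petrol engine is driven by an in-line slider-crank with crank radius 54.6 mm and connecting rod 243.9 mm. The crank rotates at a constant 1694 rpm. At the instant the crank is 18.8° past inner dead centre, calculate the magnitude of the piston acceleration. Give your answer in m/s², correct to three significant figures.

ω = 2π·1694/60 = 177.4 rad/s
x(θ) = r cosθ + √(L² − r² sin²θ); with ω constant, a = ω²·d²x/dθ².
d²x/dθ² = −r cosθ − r²(cos2θ)/√u − r⁴ sin²2θ/(4u^{3/2}),  u = L² − r² sin²θ = 0.0591776 m².
Substituting r = 0.0546 m, L = 0.2439 m, θ = 18.8°: d²x/dθ² = -0.061454 m.
a = ω²·d²x/dθ² = (177.4)²·(-0.061454) = -1933.9 m/s²;  |a| = 1933.9 m/s².

1930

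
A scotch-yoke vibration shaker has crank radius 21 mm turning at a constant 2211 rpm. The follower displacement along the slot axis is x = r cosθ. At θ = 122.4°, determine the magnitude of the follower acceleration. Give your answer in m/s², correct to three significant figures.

ω = 231.5 rad/s (from 2211 rpm).
x = r cosθ ⇒ ẍ = −rω² cosθ (ω constant).
|a| = rω²|cosθ| = 0.021·(231.5)²·|cos 122.4°| = 603.22 m/s².

603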